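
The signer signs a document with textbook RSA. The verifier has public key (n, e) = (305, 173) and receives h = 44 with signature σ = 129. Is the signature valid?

valid

σ^2 ≡ 129^2 = 16641 ≡ 171
σ^4 ≡ 171^2 = 29241 ≡ 266
σ^8 ≡ 266^2 = 70756 ≡ 301
σ^16 ≡ 301^2 = 90601 ≡ 16
σ^32 ≡ 16^2 = 256
σ^64 ≡ 256^2 = 65536 ≡ 266
σ^128 ≡ 266^2 = 70756 ≡ 301
173 = 128 + 32 + 8 + 4 + 1, so σ^173 ≡ 301·256·301·266·129 ≡ 44 (mod 305)
44 = h, so the signature checks out.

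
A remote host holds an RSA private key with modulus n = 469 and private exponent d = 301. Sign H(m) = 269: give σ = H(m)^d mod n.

269

(H(m))^301 mod 469 = 269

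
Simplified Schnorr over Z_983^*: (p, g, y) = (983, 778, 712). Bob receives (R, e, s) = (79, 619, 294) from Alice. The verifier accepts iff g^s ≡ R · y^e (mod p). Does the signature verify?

verifies

g^s mod p:
778^2 = 605284 ≡ 739
778^4 ≡ 739^2 = 546121 ≡ 556
778^8 ≡ 556^2 = 309136 ≡ 474
778^16 ≡ 474^2 = 224676 ≡ 552
778^32 ≡ 552^2 = 304704 ≡ 957
778^64 ≡ 957^2 = 915849 ≡ 676
778^128 ≡ 676^2 = 456976 ≡ 864
778^256 ≡ 864^2 = 746496 ≡ 399
294 = 256 + 32 + 4 + 2, so 778^294 ≡ 399·957·556·739 ≡ 525 (mod 983)
R · y^e mod p:
712^2 = 506944 ≡ 699
712^4 ≡ 699^2 = 488601 ≡ 50
712^8 ≡ 50^2 = 2500 ≡ 534
712^16 ≡ 534^2 = 285156 ≡ 86
712^32 ≡ 86^2 = 7396 ≡ 515
712^64 ≡ 515^2 = 265225 ≡ 798
712^128 ≡ 798^2 = 636804 ≡ 803
712^256 ≡ 803^2 = 644809 ≡ 944
712^512 ≡ 944^2 = 891136 ≡ 538
619 = 512 + 64 + 32 + 8 + 2 + 1, so 712^619 ≡ 538·798·515·534·699·712 ≡ 803 (mod 983)
79·803 = 63437 ≡ 525 (mod 983)
525 ≡ 525 (mod 983); signature holds.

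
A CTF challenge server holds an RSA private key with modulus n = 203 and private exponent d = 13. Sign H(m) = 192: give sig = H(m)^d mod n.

66

(H(m))^13 mod 203 = 66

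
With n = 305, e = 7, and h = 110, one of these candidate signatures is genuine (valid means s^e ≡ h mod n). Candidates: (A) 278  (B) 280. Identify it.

B

Candidate A: 278^7 mod 305 = 302
Candidate B: 280^7 mod 305 = 110
  → matches h = 110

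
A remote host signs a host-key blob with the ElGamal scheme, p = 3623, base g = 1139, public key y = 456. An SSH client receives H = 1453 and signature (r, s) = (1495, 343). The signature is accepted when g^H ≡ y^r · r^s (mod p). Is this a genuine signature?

forged

Left side g^H mod p:
1139^1453 mod 3623 = 3266
Right side y^r · r^s mod p:
456^1495 mod 3623 = 257
1495^343 mod 3623 = 404
257·404 = 103828 ≡ 2384 (mod 3623)
3266 ≠ 2384, so verification fails.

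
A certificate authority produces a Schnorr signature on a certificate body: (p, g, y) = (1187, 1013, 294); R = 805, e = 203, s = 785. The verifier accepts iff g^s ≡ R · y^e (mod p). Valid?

no

g^s mod p:
1013^2 = 1026169 ≡ 601
1013^4 ≡ 601^2 = 361201 ≡ 353
1013^8 ≡ 353^2 = 124609 ≡ 1161
1013^16 ≡ 1161^2 = 1347921 ≡ 676
1013^32 ≡ 676^2 = 456976 ≡ 1168
1013^64 ≡ 1168^2 = 1364224 ≡ 361
1013^128 ≡ 361^2 = 130321 ≡ 938
1013^256 ≡ 938^2 = 879844 ≡ 277
1013^512 ≡ 277^2 = 76729 ≡ 761
785 = 512 + 256 + 16 + 1, so 1013^785 ≡ 761·277·676·1013 ≡ 864 (mod 1187)
R · y^e mod p:
294^2 = 86436 ≡ 972
294^4 ≡ 972^2 = 944784 ≡ 1119
294^8 ≡ 1119^2 = 1252161 ≡ 1063
294^16 ≡ 1063^2 = 1129969 ≡ 1132
294^32 ≡ 1132^2 = 1281424 ≡ 651
294^64 ≡ 651^2 = 423801 ≡ 42
294^128 ≡ 42^2 = 1764 ≡ 577
203 = 128 + 64 + 8 + 2 + 1, so 294^203 ≡ 577·42·1063·972·294 ≡ 134 (mod 1187)
805·134 = 107870 ≡ 1040 (mod 1187)
864 ≠ 1040; the check fails.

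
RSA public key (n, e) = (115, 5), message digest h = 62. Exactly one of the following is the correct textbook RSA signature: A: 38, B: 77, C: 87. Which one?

Candidate A: Squares mod 115: 38^1≡38, 38^2≡64, 38^4≡71; 5 = 4 + 1, so 38^5 ≡ 71·38 ≡ 53 (mod 115)
Candidate B: Squares mod 115: 77^1≡77, 77^2≡64, 77^4≡71; 5 = 4 + 1, so 77^5 ≡ 71·77 ≡ 62 (mod 115)
  → matches h = 62
Candidate C: Squares mod 115: 87^1≡87, 87^2≡94, 87^4≡96; 5 = 4 + 1, so 87^5 ≡ 96·87 ≡ 72 (mod 115)

B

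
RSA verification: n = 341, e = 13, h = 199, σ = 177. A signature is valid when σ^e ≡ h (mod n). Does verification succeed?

σ^2 ≡ 177^2 = 31329 ≡ 298
σ^4 ≡ 298^2 = 88804 ≡ 144
σ^8 ≡ 144^2 = 20736 ≡ 276
13 = 8 + 4 + 1, so σ^13 ≡ 276·144·177 ≡ 199 (mod 341)
199 = h, so the signature checks out.

passes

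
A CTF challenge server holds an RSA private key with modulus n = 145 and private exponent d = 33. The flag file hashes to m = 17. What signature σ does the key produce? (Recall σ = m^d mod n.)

17

Squares mod 145: m^1≡17, m^2≡144, m^4≡1, m^8≡1, m^16≡1, m^32≡1
33 = 32 + 1, so m^33 ≡ 1·17 ≡ 17 (mod 145)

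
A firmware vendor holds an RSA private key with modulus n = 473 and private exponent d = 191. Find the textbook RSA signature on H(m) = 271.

Squares mod 473: (H(m))^1≡271, (H(m))^2≡126, (H(m))^4≡267, (H(m))^8≡339, (H(m))^16≡455, (H(m))^32≡324, (H(m))^64≡443, (H(m))^128≡427
191 = 128 + 32 + 16 + 8 + 4 + 2 + 1, so (H(m))^191 ≡ 427·324·455·339·267·126·271 ≡ 40 (mod 473)

40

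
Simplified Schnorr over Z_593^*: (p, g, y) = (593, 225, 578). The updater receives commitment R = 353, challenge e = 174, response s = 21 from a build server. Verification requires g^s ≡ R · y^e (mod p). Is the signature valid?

g^s mod p:
225^2 = 50625 ≡ 220
225^4 ≡ 220^2 = 48400 ≡ 367
225^8 ≡ 367^2 = 134689 ≡ 78
225^16 ≡ 78^2 = 6084 ≡ 154
21 = 16 + 4 + 1, so 225^21 ≡ 154·367·225 ≡ 258 (mod 593)
R · y^e mod p:
578^2 = 334084 ≡ 225
578^4 ≡ 225^2 = 50625 ≡ 220
578^8 ≡ 220^2 = 48400 ≡ 367
578^16 ≡ 367^2 = 134689 ≡ 78
578^32 ≡ 78^2 = 6084 ≡ 154
578^64 ≡ 154^2 = 23716 ≡ 589
578^128 ≡ 589^2 = 346921 ≡ 16
174 = 128 + 32 + 8 + 4 + 2, so 578^174 ≡ 16·154·367·220·225 ≡ 277 (mod 593)
353·277 = 97781 ≡ 529 (mod 593)
258 ≠ 529; the check fails.

invalid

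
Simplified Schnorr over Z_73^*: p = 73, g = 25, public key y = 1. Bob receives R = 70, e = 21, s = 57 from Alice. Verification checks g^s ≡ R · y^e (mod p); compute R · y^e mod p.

70

Squares mod 73: 1^1≡1, 1^2≡1, 1^4≡1, 1^8≡1, 1^16≡1
21 = 16 + 4 + 1, so 1^21 ≡ 1·1·1 ≡ 1 (mod 73)
R · y^e ≡ 70·1 = 70 ≡ 70 (mod 73)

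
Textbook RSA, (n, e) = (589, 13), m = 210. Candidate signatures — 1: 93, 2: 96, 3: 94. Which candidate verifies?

Candidate 1: Squares mod 589: 93^1≡93, 93^2≡403, 93^4≡434, 93^8≡465; 13 = 8 + 4 + 1, so 93^13 ≡ 465·434·93 ≡ 434 (mod 589)
Candidate 2: Squares mod 589: 96^1≡96, 96^2≡381, 96^4≡267, 96^8≡20; 13 = 8 + 4 + 1, so 96^13 ≡ 20·267·96 ≡ 210 (mod 589)
  → matches m = 210
Candidate 3: Squares mod 589: 94^1≡94, 94^2≡1, 94^4≡1, 94^8≡1; 13 = 8 + 4 + 1, so 94^13 ≡ 1·1·94 ≡ 94 (mod 589)

2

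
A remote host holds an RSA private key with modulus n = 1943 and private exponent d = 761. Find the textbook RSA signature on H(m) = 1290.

222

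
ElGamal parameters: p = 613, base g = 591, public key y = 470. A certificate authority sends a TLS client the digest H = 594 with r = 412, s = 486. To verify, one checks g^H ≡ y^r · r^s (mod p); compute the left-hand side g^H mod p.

Squares mod 613: 591^1≡591, 591^2≡484, 591^4≡90, 591^8≡131, 591^16≡610, 591^32≡9, 591^64≡81, 591^128≡431, 591^256≡22, 591^512≡484
594 = 512 + 64 + 16 + 2, so 591^594 ≡ 484·81·610·484 ≡ 198 (mod 613)

198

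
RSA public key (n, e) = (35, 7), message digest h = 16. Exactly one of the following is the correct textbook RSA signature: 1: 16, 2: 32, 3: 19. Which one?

1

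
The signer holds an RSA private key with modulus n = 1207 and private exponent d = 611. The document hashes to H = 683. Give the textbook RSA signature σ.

H^2 ≡ 683^2 = 466489 ≡ 587
H^4 ≡ 587^2 = 344569 ≡ 574
H^8 ≡ 574^2 = 329476 ≡ 1172
H^16 ≡ 1172^2 = 1373584 ≡ 18
H^32 ≡ 18^2 = 324
H^64 ≡ 324^2 = 104976 ≡ 1174
H^128 ≡ 1174^2 = 1378276 ≡ 1089
H^256 ≡ 1089^2 = 1185921 ≡ 647
H^512 ≡ 647^2 = 418609 ≡ 987
611 = 512 + 64 + 32 + 2 + 1, so H^611 ≡ 987·1174·324·587·683 ≡ 1047 (mod 1207)

1047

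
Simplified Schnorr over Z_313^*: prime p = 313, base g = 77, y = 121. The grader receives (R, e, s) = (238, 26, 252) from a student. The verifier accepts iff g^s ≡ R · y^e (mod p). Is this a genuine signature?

forged

g^s mod p:
77^2 = 5929 ≡ 295
77^4 ≡ 295^2 = 87025 ≡ 11
77^8 ≡ 11^2 = 121
77^16 ≡ 121^2 = 14641 ≡ 243
77^32 ≡ 243^2 = 59049 ≡ 205
77^64 ≡ 205^2 = 42025 ≡ 83
77^128 ≡ 83^2 = 6889 ≡ 3
252 = 128 + 64 + 32 + 16 + 8 + 4, so 77^252 ≡ 3·83·205·243·121·11 ≡ 200 (mod 313)
R · y^e mod p:
121^2 = 14641 ≡ 243
121^4 ≡ 243^2 = 59049 ≡ 205
121^8 ≡ 205^2 = 42025 ≡ 83
121^16 ≡ 83^2 = 6889 ≡ 3
26 = 16 + 8 + 2, so 121^26 ≡ 3·83·243 ≡ 98 (mod 313)
238·98 = 23324 ≡ 162 (mod 313)
200 ≠ 162; the check fails.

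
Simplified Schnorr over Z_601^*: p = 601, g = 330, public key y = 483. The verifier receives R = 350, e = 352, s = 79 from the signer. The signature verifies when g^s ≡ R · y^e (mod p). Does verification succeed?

passes

g^s mod p:
Squares mod 601: 330^1≡330, 330^2≡119, 330^4≡338, 330^8≡54, 330^16≡512, 330^32≡108, 330^64≡245
79 = 64 + 8 + 4 + 2 + 1, so 330^79 ≡ 245·54·338·119·330 ≡ 198 (mod 601)
R · y^e mod p:
Squares mod 601: 483^1≡483, 483^2≡101, 483^4≡585, 483^8≡256, 483^16≡27, 483^32≡128, 483^64≡157, 483^128≡8, 483^256≡64
352 = 256 + 64 + 32, so 483^352 ≡ 64·157·128 ≡ 4 (mod 601)
350·4 = 1400 ≡ 198 (mod 601)
198 ≡ 198 (mod 601); signature holds.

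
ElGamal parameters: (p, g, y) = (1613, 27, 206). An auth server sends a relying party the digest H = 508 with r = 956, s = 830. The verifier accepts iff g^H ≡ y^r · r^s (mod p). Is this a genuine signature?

forged

Left side g^H mod p:
27^508 mod 1613 = 792
Right side y^r · r^s mod p:
206^956 mod 1613 = 564
956^830 mod 1613 = 1442
564·1442 = 813288 ≡ 336 (mod 1613)
792 ≠ 336, so verification fails.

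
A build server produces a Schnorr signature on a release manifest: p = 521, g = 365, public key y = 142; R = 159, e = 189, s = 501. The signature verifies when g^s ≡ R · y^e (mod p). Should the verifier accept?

accept

g^s mod p:
365^2 = 133225 ≡ 370
365^4 ≡ 370^2 = 136900 ≡ 398
365^8 ≡ 398^2 = 158404 ≡ 20
365^16 ≡ 20^2 = 400
365^32 ≡ 400^2 = 160000 ≡ 53
365^64 ≡ 53^2 = 2809 ≡ 204
365^128 ≡ 204^2 = 41616 ≡ 457
365^256 ≡ 457^2 = 208849 ≡ 449
501 = 256 + 128 + 64 + 32 + 16 + 4 + 1, so 365^501 ≡ 449·457·204·53·400·398·365 ≡ 222 (mod 521)
R · y^e mod p:
142^2 = 20164 ≡ 366
142^4 ≡ 366^2 = 133956 ≡ 59
142^8 ≡ 59^2 = 3481 ≡ 355
142^16 ≡ 355^2 = 126025 ≡ 464
142^32 ≡ 464^2 = 215296 ≡ 123
142^64 ≡ 123^2 = 15129 ≡ 20
142^128 ≡ 20^2 = 400
189 = 128 + 32 + 16 + 8 + 4 + 1, so 142^189 ≡ 400·123·464·355·59·142 ≡ 198 (mod 521)
159·198 = 31482 ≡ 222 (mod 521)
222 ≡ 222 (mod 521); signature holds.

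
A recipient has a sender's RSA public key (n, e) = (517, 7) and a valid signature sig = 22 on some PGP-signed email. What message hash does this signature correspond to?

Squares mod 517: sig^1≡22, sig^2≡484, sig^4≡55
7 = 4 + 2 + 1, so sig^7 ≡ 55·484·22 ≡ 396 (mod 517)

396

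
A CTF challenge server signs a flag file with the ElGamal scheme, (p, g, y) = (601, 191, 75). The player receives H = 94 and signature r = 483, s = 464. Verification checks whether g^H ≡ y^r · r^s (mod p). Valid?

Left side g^H mod p:
Squares mod 601: 191^1≡191, 191^2≡421, 191^4≡547, 191^8≡512, 191^16≡108, 191^32≡245, 191^64≡526
94 = 64 + 16 + 8 + 4 + 2, so 191^94 ≡ 526·108·512·547·421 ≡ 52 (mod 601)
Right side y^r · r^s mod p:
Squares mod 601: 75^1≡75, 75^2≡216, 75^4≡379, 75^8≡2, 75^16≡4, 75^32≡16, 75^64≡256, 75^128≡27, 75^256≡128
483 = 256 + 128 + 64 + 32 + 2 + 1, so 75^483 ≡ 128·27·256·16·216·75 ≡ 599 (mod 601)
Squares mod 601: 483^1≡483, 483^2≡101, 483^4≡585, 483^8≡256, 483^16≡27, 483^32≡128, 483^64≡157, 483^128≡8, 483^256≡64
464 = 256 + 128 + 64 + 16, so 483^464 ≡ 64·8·157·27 ≡ 157 (mod 601)
599·157 = 94043 ≡ 287 (mod 601)
52 ≠ 287, so verification fails.

no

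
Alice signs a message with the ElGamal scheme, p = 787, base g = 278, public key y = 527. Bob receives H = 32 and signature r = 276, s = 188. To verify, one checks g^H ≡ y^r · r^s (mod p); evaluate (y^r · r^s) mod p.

246

527^2 = 277729 ≡ 705
527^4 ≡ 705^2 = 497025 ≡ 428
527^8 ≡ 428^2 = 183184 ≡ 600
527^16 ≡ 600^2 = 360000 ≡ 341
527^32 ≡ 341^2 = 116281 ≡ 592
527^64 ≡ 592^2 = 350464 ≡ 249
527^128 ≡ 249^2 = 62001 ≡ 615
527^256 ≡ 615^2 = 378225 ≡ 465
276 = 256 + 16 + 4, so 527^276 ≡ 465·341·428 ≡ 449 (mod 787)
276^2 = 76176 ≡ 624
276^4 ≡ 624^2 = 389376 ≡ 598
276^8 ≡ 598^2 = 357604 ≡ 306
276^16 ≡ 306^2 = 93636 ≡ 770
276^32 ≡ 770^2 = 592900 ≡ 289
276^64 ≡ 289^2 = 83521 ≡ 99
276^128 ≡ 99^2 = 9801 ≡ 357
188 = 128 + 32 + 16 + 8 + 4, so 276^188 ≡ 357·289·770·306·598 ≡ 600 (mod 787)
y^r · r^s ≡ 449·600 = 269400 ≡ 246 (mod 787)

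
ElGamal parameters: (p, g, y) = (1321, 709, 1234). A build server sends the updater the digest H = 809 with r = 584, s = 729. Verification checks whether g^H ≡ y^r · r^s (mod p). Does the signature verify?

Left side g^H mod p:
709^2 = 502681 ≡ 701
709^4 ≡ 701^2 = 491401 ≡ 1310
709^8 ≡ 1310^2 = 1716100 ≡ 121
709^16 ≡ 121^2 = 14641 ≡ 110
709^32 ≡ 110^2 = 12100 ≡ 211
709^64 ≡ 211^2 = 44521 ≡ 928
709^128 ≡ 928^2 = 861184 ≡ 1213
709^256 ≡ 1213^2 = 1471369 ≡ 1096
709^512 ≡ 1096^2 = 1201216 ≡ 427
809 = 512 + 256 + 32 + 8 + 1, so 709^809 ≡ 427·1096·211·121·709 ≡ 178 (mod 1321)
Right side y^r · r^s mod p:
1234^2 = 1522756 ≡ 964
1234^4 ≡ 964^2 = 929296 ≡ 633
1234^8 ≡ 633^2 = 400689 ≡ 426
1234^16 ≡ 426^2 = 181476 ≡ 499
1234^32 ≡ 499^2 = 249001 ≡ 653
1234^64 ≡ 653^2 = 426409 ≡ 1047
1234^128 ≡ 1047^2 = 1096209 ≡ 1100
1234^256 ≡ 1100^2 = 1210000 ≡ 1285
1234^512 ≡ 1285^2 = 1651225 ≡ 1296
584 = 512 + 64 + 8, so 1234^584 ≡ 1296·1047·426 ≡ 11 (mod 1321)
584^2 = 341056 ≡ 238
584^4 ≡ 238^2 = 56644 ≡ 1162
584^8 ≡ 1162^2 = 1350244 ≡ 182
584^16 ≡ 182^2 = 33124 ≡ 99
584^32 ≡ 99^2 = 9801 ≡ 554
584^64 ≡ 554^2 = 306916 ≡ 444
584^128 ≡ 444^2 = 197136 ≡ 307
584^256 ≡ 307^2 = 94249 ≡ 458
584^512 ≡ 458^2 = 209764 ≡ 1046
729 = 512 + 128 + 64 + 16 + 8 + 1, so 584^729 ≡ 1046·307·444·99·182·584 ≡ 975 (mod 1321)
11·975 = 10725 ≡ 157 (mod 1321)
178 ≠ 157, so verification fails.

does not verify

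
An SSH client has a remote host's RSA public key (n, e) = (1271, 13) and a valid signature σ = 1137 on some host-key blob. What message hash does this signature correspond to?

σ^13 mod 1271 = 239

239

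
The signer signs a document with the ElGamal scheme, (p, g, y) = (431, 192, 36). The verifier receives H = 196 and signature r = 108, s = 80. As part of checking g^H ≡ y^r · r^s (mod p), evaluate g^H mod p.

192^2 = 36864 ≡ 229
192^4 ≡ 229^2 = 52441 ≡ 290
192^8 ≡ 290^2 = 84100 ≡ 55
192^16 ≡ 55^2 = 3025 ≡ 8
192^32 ≡ 8^2 = 64
192^64 ≡ 64^2 = 4096 ≡ 217
192^128 ≡ 217^2 = 47089 ≡ 110
196 = 128 + 64 + 4, so 192^196 ≡ 110·217·290 ≡ 9 (mod 431)

9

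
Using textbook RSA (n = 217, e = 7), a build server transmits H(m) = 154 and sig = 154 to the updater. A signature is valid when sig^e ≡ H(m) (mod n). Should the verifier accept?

sig^2 ≡ 154^2 = 23716 ≡ 63
sig^4 ≡ 63^2 = 3969 ≡ 63
7 = 4 + 2 + 1, so sig^7 ≡ 63·63·154 ≡ 154 (mod 217)
154 = H(m), so the signature checks out.

accept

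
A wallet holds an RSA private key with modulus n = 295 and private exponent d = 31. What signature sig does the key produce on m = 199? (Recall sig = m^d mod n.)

Squares mod 295: m^1≡199, m^2≡71, m^4≡26, m^8≡86, m^16≡21
31 = 16 + 8 + 4 + 2 + 1, so m^31 ≡ 21·86·26·71·199 ≡ 189 (mod 295)

189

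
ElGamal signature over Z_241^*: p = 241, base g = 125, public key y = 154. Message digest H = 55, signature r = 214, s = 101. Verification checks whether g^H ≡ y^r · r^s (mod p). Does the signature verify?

Left side g^H mod p:
125^55 mod 241 = 233
Right side y^r · r^s mod p:
154^214 mod 241 = 205
214^101 mod 241 = 27
205·27 = 5535 ≡ 233 (mod 241)
233 ≡ 233 (mod 241), so the signature is genuine.

verifies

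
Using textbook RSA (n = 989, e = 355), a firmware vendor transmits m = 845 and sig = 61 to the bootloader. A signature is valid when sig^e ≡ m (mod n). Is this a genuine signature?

Squares mod 989: sig^1≡61, sig^2≡754, sig^4≡830, sig^8≡556, sig^16≡568, sig^32≡210, sig^64≡584, sig^128≡840, sig^256≡443
355 = 256 + 64 + 32 + 2 + 1, so sig^355 ≡ 443·584·210·754·61 ≡ 845 (mod 989)
845 = m, so the signature checks out.

genuine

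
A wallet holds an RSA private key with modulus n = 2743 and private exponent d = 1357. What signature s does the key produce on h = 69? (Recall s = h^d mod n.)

459

Squares mod 2743: h^1≡69, h^2≡2018, h^4≡1712, h^8≡1420, h^16≡295, h^32≡1992, h^64≡1686, h^128≡848, h^256≡438, h^512≡2577, h^1024≡126
1357 = 1024 + 256 + 64 + 8 + 4 + 1, so h^1357 ≡ 126·438·1686·1420·1712·69 ≡ 459 (mod 2743)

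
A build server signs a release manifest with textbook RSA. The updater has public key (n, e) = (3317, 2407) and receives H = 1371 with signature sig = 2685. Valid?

yes

Squares mod 3317: sig^1≡2685, sig^2≡1384, sig^4≡1547, sig^8≡1652, sig^16≡2530, sig^32≡2407, sig^64≡2167, sig^128≡2334, sig^256≡1042, sig^512≡1105, sig^1024≡369, sig^2048≡164
2407 = 2048 + 256 + 64 + 32 + 4 + 2 + 1, so sig^2407 ≡ 164·1042·2167·2407·1547·1384·2685 ≡ 1371 (mod 3317)
Since 1371 equals the digest 1371, verification succeeds.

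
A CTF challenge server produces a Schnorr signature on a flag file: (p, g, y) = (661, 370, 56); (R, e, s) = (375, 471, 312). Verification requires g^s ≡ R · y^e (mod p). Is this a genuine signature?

g^s mod p:
370^2 = 136900 ≡ 73
370^4 ≡ 73^2 = 5329 ≡ 41
370^8 ≡ 41^2 = 1681 ≡ 359
370^16 ≡ 359^2 = 128881 ≡ 647
370^32 ≡ 647^2 = 418609 ≡ 196
370^64 ≡ 196^2 = 38416 ≡ 78
370^128 ≡ 78^2 = 6084 ≡ 135
370^256 ≡ 135^2 = 18225 ≡ 378
312 = 256 + 32 + 16 + 8, so 370^312 ≡ 378·196·647·359 ≡ 130 (mod 661)
R · y^e mod p:
56^2 = 3136 ≡ 492
56^4 ≡ 492^2 = 242064 ≡ 138
56^8 ≡ 138^2 = 19044 ≡ 536
56^16 ≡ 536^2 = 287296 ≡ 422
56^32 ≡ 422^2 = 178084 ≡ 275
56^64 ≡ 275^2 = 75625 ≡ 271
56^128 ≡ 271^2 = 73441 ≡ 70
56^256 ≡ 70^2 = 4900 ≡ 273
471 = 256 + 128 + 64 + 16 + 4 + 2 + 1, so 56^471 ≡ 273·70·271·422·138·492·56 ≡ 300 (mod 661)
375·300 = 112500 ≡ 130 (mod 661)
130 ≡ 130 (mod 661); signature holds.

genuine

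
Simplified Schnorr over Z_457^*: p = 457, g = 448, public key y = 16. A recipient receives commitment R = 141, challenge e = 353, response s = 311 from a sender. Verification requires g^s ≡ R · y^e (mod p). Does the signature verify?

g^s mod p:
448^2 = 200704 ≡ 81
448^4 ≡ 81^2 = 6561 ≡ 163
448^8 ≡ 163^2 = 26569 ≡ 63
448^16 ≡ 63^2 = 3969 ≡ 313
448^32 ≡ 313^2 = 97969 ≡ 171
448^64 ≡ 171^2 = 29241 ≡ 450
448^128 ≡ 450^2 = 202500 ≡ 49
448^256 ≡ 49^2 = 2401 ≡ 116
311 = 256 + 32 + 16 + 4 + 2 + 1, so 448^311 ≡ 116·171·313·163·81·448 ≡ 24 (mod 457)
R · y^e mod p:
16^2 = 256
16^4 ≡ 256^2 = 65536 ≡ 185
16^8 ≡ 185^2 = 34225 ≡ 407
16^16 ≡ 407^2 = 165649 ≡ 215
16^32 ≡ 215^2 = 46225 ≡ 68
16^64 ≡ 68^2 = 4624 ≡ 54
16^128 ≡ 54^2 = 2916 ≡ 174
16^256 ≡ 174^2 = 30276 ≡ 114
353 = 256 + 64 + 32 + 1, so 16^353 ≡ 114·54·68·16 ≡ 393 (mod 457)
141·393 = 55413 ≡ 116 (mod 457)
24 ≠ 116; the check fails.

does not verify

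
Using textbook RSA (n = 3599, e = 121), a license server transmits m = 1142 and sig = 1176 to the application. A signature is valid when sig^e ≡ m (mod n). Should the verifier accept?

reject

sig^121 mod 3599 = 2457
The recovered value 2457 does not match the digest 1142.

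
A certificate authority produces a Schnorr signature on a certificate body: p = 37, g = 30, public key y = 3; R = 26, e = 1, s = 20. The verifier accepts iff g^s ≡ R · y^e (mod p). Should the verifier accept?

g^s mod p:
30^20 mod 37 = 12
R · y^e mod p:
3^1 mod 37 = 3
26·3 = 78 ≡ 4 (mod 37)
12 ≠ 4; the check fails.

reject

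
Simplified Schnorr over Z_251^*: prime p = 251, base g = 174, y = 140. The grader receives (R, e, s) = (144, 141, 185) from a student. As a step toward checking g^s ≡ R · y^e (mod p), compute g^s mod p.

69

174^2 = 30276 ≡ 156
174^4 ≡ 156^2 = 24336 ≡ 240
174^8 ≡ 240^2 = 57600 ≡ 121
174^16 ≡ 121^2 = 14641 ≡ 83
174^32 ≡ 83^2 = 6889 ≡ 112
174^64 ≡ 112^2 = 12544 ≡ 245
174^128 ≡ 245^2 = 60025 ≡ 36
185 = 128 + 32 + 16 + 8 + 1, so 174^185 ≡ 36·112·83·121·174 ≡ 69 (mod 251)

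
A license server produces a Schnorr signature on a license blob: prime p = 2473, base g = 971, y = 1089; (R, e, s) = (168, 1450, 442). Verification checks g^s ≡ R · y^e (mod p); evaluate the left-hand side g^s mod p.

971^2 = 942841 ≡ 628
971^4 ≡ 628^2 = 394384 ≡ 1177
971^8 ≡ 1177^2 = 1385329 ≡ 449
971^16 ≡ 449^2 = 201601 ≡ 1288
971^32 ≡ 1288^2 = 1658944 ≡ 2034
971^64 ≡ 2034^2 = 4137156 ≡ 2300
971^128 ≡ 2300^2 = 5290000 ≡ 253
971^256 ≡ 253^2 = 64009 ≡ 2184
442 = 256 + 128 + 32 + 16 + 8 + 2, so 971^442 ≡ 2184·253·2034·1288·449·628 ≡ 1123 (mod 2473)

1123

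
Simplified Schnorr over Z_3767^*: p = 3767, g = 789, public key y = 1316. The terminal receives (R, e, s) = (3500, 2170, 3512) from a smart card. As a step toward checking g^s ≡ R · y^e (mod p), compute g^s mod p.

789^2 = 622521 ≡ 966
789^4 ≡ 966^2 = 933156 ≡ 2707
789^8 ≡ 2707^2 = 7327849 ≡ 1034
789^16 ≡ 1034^2 = 1069156 ≡ 3095
789^32 ≡ 3095^2 = 9579025 ≡ 3311
789^64 ≡ 3311^2 = 10962721 ≡ 751
789^128 ≡ 751^2 = 564001 ≡ 2718
789^256 ≡ 2718^2 = 7387524 ≡ 437
789^512 ≡ 437^2 = 190969 ≡ 2619
789^1024 ≡ 2619^2 = 6859161 ≡ 3221
789^2048 ≡ 3221^2 = 10374841 ≡ 523
3512 = 2048 + 1024 + 256 + 128 + 32 + 16 + 8, so 789^3512 ≡ 523·3221·437·2718·3311·3095·1034 ≡ 597 (mod 3767)

597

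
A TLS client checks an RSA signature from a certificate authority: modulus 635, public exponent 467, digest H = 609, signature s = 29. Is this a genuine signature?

genuine

s^2 ≡ 29^2 = 841 ≡ 206
s^4 ≡ 206^2 = 42436 ≡ 526
s^8 ≡ 526^2 = 276676 ≡ 451
s^16 ≡ 451^2 = 203401 ≡ 201
s^32 ≡ 201^2 = 40401 ≡ 396
s^64 ≡ 396^2 = 156816 ≡ 606
s^128 ≡ 606^2 = 367236 ≡ 206
s^256 ≡ 206^2 = 42436 ≡ 526
467 = 256 + 128 + 64 + 16 + 2 + 1, so s^467 ≡ 526·206·606·201·206·29 ≡ 609 (mod 635)
Since 609 equals the digest 609, verification succeeds.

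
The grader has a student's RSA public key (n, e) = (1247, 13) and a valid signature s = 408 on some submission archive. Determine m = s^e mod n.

1116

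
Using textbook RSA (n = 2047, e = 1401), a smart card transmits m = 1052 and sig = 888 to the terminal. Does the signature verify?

verifies

Squares mod 2047: sig^1≡888, sig^2≡449, sig^4≡995, sig^8≡1324, sig^16≡744, sig^32≡846, sig^64≡1313, sig^128≡395, sig^256≡453, sig^512≡509, sig^1024≡1159
1401 = 1024 + 256 + 64 + 32 + 16 + 8 + 1, so sig^1401 ≡ 1159·453·1313·846·744·1324·888 ≡ 1052 (mod 2047)
sig^1401 mod 2047 = 1052 matches m.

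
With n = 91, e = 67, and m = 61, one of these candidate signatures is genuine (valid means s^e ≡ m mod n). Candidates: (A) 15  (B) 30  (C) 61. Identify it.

Candidate A: Squares mod 91: 15^1≡15, 15^2≡43, 15^4≡29, 15^8≡22, 15^16≡29, 15^32≡22, 15^64≡29; 67 = 64 + 2 + 1, so 15^67 ≡ 29·43·15 ≡ 50 (mod 91)
Candidate B: Squares mod 91: 30^1≡30, 30^2≡81, 30^4≡9, 30^8≡81, 30^16≡9, 30^32≡81, 30^64≡9; 67 = 64 + 2 + 1, so 30^67 ≡ 9·81·30 ≡ 30 (mod 91)
Candidate C: Squares mod 91: 61^1≡61, 61^2≡81, 61^4≡9, 61^8≡81, 61^16≡9, 61^32≡81, 61^64≡9; 67 = 64 + 2 + 1, so 61^67 ≡ 9·81·61 ≡ 61 (mod 91)
  → matches m = 61

C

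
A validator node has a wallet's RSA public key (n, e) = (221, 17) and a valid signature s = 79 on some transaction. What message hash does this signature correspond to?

s^2 ≡ 79^2 = 6241 ≡ 53
s^4 ≡ 53^2 = 2809 ≡ 157
s^8 ≡ 157^2 = 24649 ≡ 118
s^16 ≡ 118^2 = 13924 ≡ 1
17 = 16 + 1, so s^17 ≡ 1·79 ≡ 79 (mod 221)

79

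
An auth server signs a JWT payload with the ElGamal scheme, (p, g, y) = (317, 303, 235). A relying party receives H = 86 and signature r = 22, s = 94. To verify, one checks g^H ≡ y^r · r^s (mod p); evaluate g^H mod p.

87

303^86 mod 317 = 87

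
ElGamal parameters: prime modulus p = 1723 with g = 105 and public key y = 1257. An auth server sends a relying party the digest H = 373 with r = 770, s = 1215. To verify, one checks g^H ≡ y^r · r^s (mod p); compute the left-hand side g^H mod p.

582

105^2 = 11025 ≡ 687
105^4 ≡ 687^2 = 471969 ≡ 1590
105^8 ≡ 1590^2 = 2528100 ≡ 459
105^16 ≡ 459^2 = 210681 ≡ 475
105^32 ≡ 475^2 = 225625 ≡ 1635
105^64 ≡ 1635^2 = 2673225 ≡ 852
105^128 ≡ 852^2 = 725904 ≡ 521
105^256 ≡ 521^2 = 271441 ≡ 930
373 = 256 + 64 + 32 + 16 + 4 + 1, so 105^373 ≡ 930·852·1635·475·1590·105 ≡ 582 (mod 1723)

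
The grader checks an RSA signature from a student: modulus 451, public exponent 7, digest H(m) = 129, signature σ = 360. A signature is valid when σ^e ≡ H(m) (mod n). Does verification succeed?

σ^2 ≡ 360^2 = 129600 ≡ 163
σ^4 ≡ 163^2 = 26569 ≡ 411
7 = 4 + 2 + 1, so σ^7 ≡ 411·163·360 ≡ 255 (mod 451)
The recovered value 255 does not match the digest 129.

fails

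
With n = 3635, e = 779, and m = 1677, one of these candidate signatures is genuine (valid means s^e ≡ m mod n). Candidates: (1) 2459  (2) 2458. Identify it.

2

Candidate 1: Squares mod 3635: 2459^1≡2459, 2459^2≡1676, 2459^4≡2756, 2459^8≡2021, 2459^16≡2336, 2459^32≡761, 2459^64≡1156, 2459^128≡2291, 2459^256≡3376, 2459^512≡1651; 779 = 512 + 256 + 8 + 2 + 1, so 2459^779 ≡ 1651·3376·2021·1676·2459 ≡ 3339 (mod 3635)
Candidate 2: Squares mod 3635: 2458^1≡2458, 2458^2≡394, 2458^4≡2566, 2458^8≡1371, 2458^16≡346, 2458^32≡3396, 2458^64≡2596, 2458^128≡3561, 2458^256≡1841, 2458^512≡1461; 779 = 512 + 256 + 8 + 2 + 1, so 2458^779 ≡ 1461·1841·1371·394·2458 ≡ 1677 (mod 3635)
  → matches m = 1677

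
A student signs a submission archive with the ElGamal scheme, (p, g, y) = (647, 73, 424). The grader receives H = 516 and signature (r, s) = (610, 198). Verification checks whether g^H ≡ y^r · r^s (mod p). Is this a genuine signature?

forged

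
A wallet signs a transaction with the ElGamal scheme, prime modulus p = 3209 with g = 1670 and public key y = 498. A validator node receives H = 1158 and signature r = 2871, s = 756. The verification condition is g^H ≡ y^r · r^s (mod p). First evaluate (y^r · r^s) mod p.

Squares mod 3209: 498^1≡498, 498^2≡911, 498^4≡1999, 498^8≡796, 498^16≡1443, 498^32≡2817, 498^64≡2841, 498^128≡646, 498^256≡146, 498^512≡2062, 498^1024≡3128, 498^2048≡143
2871 = 2048 + 512 + 256 + 32 + 16 + 4 + 2 + 1, so 498^2871 ≡ 143·2062·146·2817·1443·1999·911·498 ≡ 2841 (mod 3209)
Squares mod 3209: 2871^1≡2871, 2871^2≡1929, 2871^4≡1810, 2871^8≡2920, 2871^16≡87, 2871^32≡1151, 2871^64≡2693, 2871^128≡3118, 2871^256≡1863, 2871^512≡1840
756 = 512 + 128 + 64 + 32 + 16 + 4, so 2871^756 ≡ 1840·3118·2693·1151·87·1810 ≡ 1783 (mod 3209)
y^r · r^s ≡ 2841·1783 = 5065503 ≡ 1701 (mod 3209)

1701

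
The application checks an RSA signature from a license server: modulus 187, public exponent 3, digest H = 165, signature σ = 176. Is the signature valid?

valid

σ^2 ≡ 176^2 = 30976 ≡ 121
3 = 2 + 1, so σ^3 ≡ 121·176 ≡ 165 (mod 187)
σ^3 mod 187 = 165 matches H.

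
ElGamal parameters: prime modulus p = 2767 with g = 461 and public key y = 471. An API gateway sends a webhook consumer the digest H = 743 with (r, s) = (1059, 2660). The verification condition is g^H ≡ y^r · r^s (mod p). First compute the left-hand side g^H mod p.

Squares mod 2767: 461^1≡461, 461^2≡2229, 461^4≡1676, 461^8≡471, 461^16≡481, 461^32≡1700, 461^64≡1252, 461^128≡1382, 461^256≡694, 461^512≡178
743 = 512 + 128 + 64 + 32 + 4 + 2 + 1, so 461^743 ≡ 178·1382·1252·1700·1676·2229·461 ≡ 2653 (mod 2767)

2653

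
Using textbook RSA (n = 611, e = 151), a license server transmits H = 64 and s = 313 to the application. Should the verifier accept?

reject

s^2 ≡ 313^2 = 97969 ≡ 209
s^4 ≡ 209^2 = 43681 ≡ 300
s^8 ≡ 300^2 = 90000 ≡ 183
s^16 ≡ 183^2 = 33489 ≡ 495
s^32 ≡ 495^2 = 245025 ≡ 14
s^64 ≡ 14^2 = 196
s^128 ≡ 196^2 = 38416 ≡ 534
151 = 128 + 16 + 4 + 2 + 1, so s^151 ≡ 534·495·300·209·313 ≡ 547 (mod 611)
547 ≠ 64, so verification fails.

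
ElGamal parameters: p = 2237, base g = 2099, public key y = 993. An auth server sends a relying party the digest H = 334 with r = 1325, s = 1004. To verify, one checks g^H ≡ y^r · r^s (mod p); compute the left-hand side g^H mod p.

2099^2 = 4405801 ≡ 1148
2099^4 ≡ 1148^2 = 1317904 ≡ 311
2099^8 ≡ 311^2 = 96721 ≡ 530
2099^16 ≡ 530^2 = 280900 ≡ 1275
2099^32 ≡ 1275^2 = 1625625 ≡ 1563
2099^64 ≡ 1563^2 = 2442969 ≡ 165
2099^128 ≡ 165^2 = 27225 ≡ 381
2099^256 ≡ 381^2 = 145161 ≡ 1993
334 = 256 + 64 + 8 + 4 + 2, so 2099^334 ≡ 1993·165·530·311·1148 ≡ 2193 (mod 2237)

2193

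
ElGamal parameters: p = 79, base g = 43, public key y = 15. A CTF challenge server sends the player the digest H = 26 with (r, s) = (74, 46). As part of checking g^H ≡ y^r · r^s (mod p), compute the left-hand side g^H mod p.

23

43^2 = 1849 ≡ 32
43^4 ≡ 32^2 = 1024 ≡ 76
43^8 ≡ 76^2 = 5776 ≡ 9
43^16 ≡ 9^2 = 81 ≡ 2
26 = 16 + 8 + 2, so 43^26 ≡ 2·9·32 ≡ 23 (mod 79)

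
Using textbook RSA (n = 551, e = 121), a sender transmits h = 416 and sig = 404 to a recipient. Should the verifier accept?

accept

sig^2 ≡ 404^2 = 163216 ≡ 120
sig^4 ≡ 120^2 = 14400 ≡ 74
sig^8 ≡ 74^2 = 5476 ≡ 517
sig^16 ≡ 517^2 = 267289 ≡ 54
sig^32 ≡ 54^2 = 2916 ≡ 161
sig^64 ≡ 161^2 = 25921 ≡ 24
121 = 64 + 32 + 16 + 8 + 1, so sig^121 ≡ 24·161·54·517·404 ≡ 416 (mod 551)
sig^121 mod 551 = 416 matches h.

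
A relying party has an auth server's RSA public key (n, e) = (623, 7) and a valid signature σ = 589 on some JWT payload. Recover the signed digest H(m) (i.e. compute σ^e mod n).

Squares mod 623: σ^1≡589, σ^2≡533, σ^4≡1
7 = 4 + 2 + 1, so σ^7 ≡ 1·533·589 ≡ 568 (mod 623)

568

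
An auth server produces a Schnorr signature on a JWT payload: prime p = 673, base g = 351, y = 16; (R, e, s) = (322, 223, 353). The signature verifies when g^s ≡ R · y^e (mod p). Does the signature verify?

does not verify

g^s mod p:
351^2 = 123201 ≡ 42
351^4 ≡ 42^2 = 1764 ≡ 418
351^8 ≡ 418^2 = 174724 ≡ 417
351^16 ≡ 417^2 = 173889 ≡ 255
351^32 ≡ 255^2 = 65025 ≡ 417
351^64 ≡ 417^2 = 173889 ≡ 255
351^128 ≡ 255^2 = 65025 ≡ 417
351^256 ≡ 417^2 = 173889 ≡ 255
353 = 256 + 64 + 32 + 1, so 351^353 ≡ 255·255·417·351 ≡ 669 (mod 673)
R · y^e mod p:
16^2 = 256
16^4 ≡ 256^2 = 65536 ≡ 255
16^8 ≡ 255^2 = 65025 ≡ 417
16^16 ≡ 417^2 = 173889 ≡ 255
16^32 ≡ 255^2 = 65025 ≡ 417
16^64 ≡ 417^2 = 173889 ≡ 255
16^128 ≡ 255^2 = 65025 ≡ 417
223 = 128 + 64 + 16 + 8 + 4 + 2 + 1, so 16^223 ≡ 417·255·255·417·255·256·16 ≡ 657 (mod 673)
322·657 = 211554 ≡ 232 (mod 673)
669 ≠ 232; the check fails.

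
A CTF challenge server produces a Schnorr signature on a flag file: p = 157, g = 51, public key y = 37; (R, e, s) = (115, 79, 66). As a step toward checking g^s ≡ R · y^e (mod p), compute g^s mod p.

51^66 mod 157 = 16

16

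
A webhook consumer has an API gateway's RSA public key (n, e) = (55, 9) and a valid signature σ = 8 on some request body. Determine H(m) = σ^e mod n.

18

Squares mod 55: σ^1≡8, σ^2≡9, σ^4≡26, σ^8≡16
9 = 8 + 1, so σ^9 ≡ 16·8 ≡ 18 (mod 55)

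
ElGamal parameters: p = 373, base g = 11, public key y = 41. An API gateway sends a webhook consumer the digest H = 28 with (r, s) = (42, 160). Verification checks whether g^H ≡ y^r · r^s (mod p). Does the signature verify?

Left side g^H mod p:
11^2 = 121
11^4 ≡ 121^2 = 14641 ≡ 94
11^8 ≡ 94^2 = 8836 ≡ 257
11^16 ≡ 257^2 = 66049 ≡ 28
28 = 16 + 8 + 4, so 11^28 ≡ 28·257·94 ≡ 175 (mod 373)
Right side y^r · r^s mod p:
41^2 = 1681 ≡ 189
41^4 ≡ 189^2 = 35721 ≡ 286
41^8 ≡ 286^2 = 81796 ≡ 109
41^16 ≡ 109^2 = 11881 ≡ 318
41^32 ≡ 318^2 = 101124 ≡ 41
42 = 32 + 8 + 2, so 41^42 ≡ 41·109·189 ≡ 169 (mod 373)
42^2 = 1764 ≡ 272
42^4 ≡ 272^2 = 73984 ≡ 130
42^8 ≡ 130^2 = 16900 ≡ 115
42^16 ≡ 115^2 = 13225 ≡ 170
42^32 ≡ 170^2 = 28900 ≡ 179
42^64 ≡ 179^2 = 32041 ≡ 336
42^128 ≡ 336^2 = 112896 ≡ 250
160 = 128 + 32, so 42^160 ≡ 250·179 ≡ 363 (mod 373)
169·363 = 61347 ≡ 175 (mod 373)
175 ≡ 175 (mod 373), so the signature is genuine.

verifies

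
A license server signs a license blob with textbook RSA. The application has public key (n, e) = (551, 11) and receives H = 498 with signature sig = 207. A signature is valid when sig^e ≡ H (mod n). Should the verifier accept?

sig^2 ≡ 207^2 = 42849 ≡ 422
sig^4 ≡ 422^2 = 178084 ≡ 111
sig^8 ≡ 111^2 = 12321 ≡ 199
11 = 8 + 2 + 1, so sig^11 ≡ 199·422·207 ≡ 498 (mod 551)
sig^11 mod 551 = 498 matches H.

accept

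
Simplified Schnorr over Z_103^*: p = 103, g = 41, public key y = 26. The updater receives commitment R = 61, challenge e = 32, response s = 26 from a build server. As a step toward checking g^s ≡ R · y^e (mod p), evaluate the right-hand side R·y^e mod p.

26^2 = 676 ≡ 58
26^4 ≡ 58^2 = 3364 ≡ 68
26^8 ≡ 68^2 = 4624 ≡ 92
26^16 ≡ 92^2 = 8464 ≡ 18
26^32 ≡ 18^2 = 324 ≡ 15
R · y^e ≡ 61·15 = 915 ≡ 91 (mod 103)

91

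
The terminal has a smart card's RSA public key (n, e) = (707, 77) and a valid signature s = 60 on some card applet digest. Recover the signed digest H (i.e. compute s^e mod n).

Squares mod 707: s^1≡60, s^2≡65, s^4≡690, s^8≡289, s^16≡95, s^32≡541, s^64≡690
77 = 64 + 8 + 4 + 1, so s^77 ≡ 690·289·690·60 ≡ 44 (mod 707)

44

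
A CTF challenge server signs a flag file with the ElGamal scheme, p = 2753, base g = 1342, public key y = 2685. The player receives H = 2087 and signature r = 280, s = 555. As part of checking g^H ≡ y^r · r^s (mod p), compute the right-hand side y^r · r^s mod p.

1835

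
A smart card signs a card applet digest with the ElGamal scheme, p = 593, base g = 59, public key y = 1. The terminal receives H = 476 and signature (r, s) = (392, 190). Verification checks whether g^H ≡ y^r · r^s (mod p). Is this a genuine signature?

forged

Left side g^H mod p:
59^2 = 3481 ≡ 516
59^4 ≡ 516^2 = 266256 ≡ 592
59^8 ≡ 592^2 = 350464 ≡ 1
59^16 ≡ 1^2 = 1
59^32 ≡ 1^2 = 1
59^64 ≡ 1^2 = 1
59^128 ≡ 1^2 = 1
59^256 ≡ 1^2 = 1
476 = 256 + 128 + 64 + 16 + 8 + 4, so 59^476 ≡ 1·1·1·1·1·592 ≡ 592 (mod 593)
Right side y^r · r^s mod p:
1^2 = 1
1^4 ≡ 1^2 = 1
1^8 ≡ 1^2 = 1
1^16 ≡ 1^2 = 1
1^32 ≡ 1^2 = 1
1^64 ≡ 1^2 = 1
1^128 ≡ 1^2 = 1
1^256 ≡ 1^2 = 1
392 = 256 + 128 + 8, so 1^392 ≡ 1·1·1 ≡ 1 (mod 593)
392^2 = 153664 ≡ 77
392^4 ≡ 77^2 = 5929 ≡ 592
392^8 ≡ 592^2 = 350464 ≡ 1
392^16 ≡ 1^2 = 1
392^32 ≡ 1^2 = 1
392^64 ≡ 1^2 = 1
392^128 ≡ 1^2 = 1
190 = 128 + 32 + 16 + 8 + 4 + 2, so 392^190 ≡ 1·1·1·1·592·77 ≡ 516 (mod 593)
1·516 = 516 ≡ 516 (mod 593)
592 ≠ 516, so verification fails.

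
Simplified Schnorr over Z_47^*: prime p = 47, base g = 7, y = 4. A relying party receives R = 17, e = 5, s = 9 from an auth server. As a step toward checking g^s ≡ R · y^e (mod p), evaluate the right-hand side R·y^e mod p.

18

Squares mod 47: 4^1≡4, 4^2≡16, 4^4≡21
5 = 4 + 1, so 4^5 ≡ 21·4 ≡ 37 (mod 47)
R · y^e ≡ 17·37 = 629 ≡ 18 (mod 47)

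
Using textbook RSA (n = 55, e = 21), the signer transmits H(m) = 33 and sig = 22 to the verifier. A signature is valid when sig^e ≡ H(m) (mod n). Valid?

no

sig^2 ≡ 22^2 = 484 ≡ 44
sig^4 ≡ 44^2 = 1936 ≡ 11
sig^8 ≡ 11^2 = 121 ≡ 11
sig^16 ≡ 11^2 = 121 ≡ 11
21 = 16 + 4 + 1, so sig^21 ≡ 11·11·22 ≡ 22 (mod 55)
The recovered value 22 does not match the digest 33.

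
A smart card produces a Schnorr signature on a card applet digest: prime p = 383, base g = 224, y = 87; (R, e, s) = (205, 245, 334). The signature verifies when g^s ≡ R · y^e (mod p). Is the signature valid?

invalid

g^s mod p:
224^2 = 50176 ≡ 3
224^4 ≡ 3^2 = 9
224^8 ≡ 9^2 = 81
224^16 ≡ 81^2 = 6561 ≡ 50
224^32 ≡ 50^2 = 2500 ≡ 202
224^64 ≡ 202^2 = 40804 ≡ 206
224^128 ≡ 206^2 = 42436 ≡ 306
224^256 ≡ 306^2 = 93636 ≡ 184
334 = 256 + 64 + 8 + 4 + 2, so 224^334 ≡ 184·206·81·9·3 ≡ 294 (mod 383)
R · y^e mod p:
87^2 = 7569 ≡ 292
87^4 ≡ 292^2 = 85264 ≡ 238
87^8 ≡ 238^2 = 56644 ≡ 343
87^16 ≡ 343^2 = 117649 ≡ 68
87^32 ≡ 68^2 = 4624 ≡ 28
87^64 ≡ 28^2 = 784 ≡ 18
87^128 ≡ 18^2 = 324
245 = 128 + 64 + 32 + 16 + 4 + 1, so 87^245 ≡ 324·18·28·68·238·87 ≡ 12 (mod 383)
205·12 = 2460 ≡ 162 (mod 383)
294 ≠ 162; the check fails.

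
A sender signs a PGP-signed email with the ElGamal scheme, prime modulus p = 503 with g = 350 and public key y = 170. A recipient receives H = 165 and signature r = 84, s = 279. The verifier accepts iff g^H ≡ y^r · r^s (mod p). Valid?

yes

Left side g^H mod p:
350^2 = 122500 ≡ 271
350^4 ≡ 271^2 = 73441 ≡ 3
350^8 ≡ 3^2 = 9
350^16 ≡ 9^2 = 81
350^32 ≡ 81^2 = 6561 ≡ 22
350^64 ≡ 22^2 = 484
350^128 ≡ 484^2 = 234256 ≡ 361
165 = 128 + 32 + 4 + 1, so 350^165 ≡ 361·22·3·350 ≡ 366 (mod 503)
Right side y^r · r^s mod p:
170^2 = 28900 ≡ 229
170^4 ≡ 229^2 = 52441 ≡ 129
170^8 ≡ 129^2 = 16641 ≡ 42
170^16 ≡ 42^2 = 1764 ≡ 255
170^32 ≡ 255^2 = 65025 ≡ 138
170^64 ≡ 138^2 = 19044 ≡ 433
84 = 64 + 16 + 4, so 170^84 ≡ 433·255·129 ≡ 84 (mod 503)
84^2 = 7056 ≡ 14
84^4 ≡ 14^2 = 196
84^8 ≡ 196^2 = 38416 ≡ 188
84^16 ≡ 188^2 = 35344 ≡ 134
84^32 ≡ 134^2 = 17956 ≡ 351
84^64 ≡ 351^2 = 123201 ≡ 469
84^128 ≡ 469^2 = 219961 ≡ 150
84^256 ≡ 150^2 = 22500 ≡ 368
279 = 256 + 16 + 4 + 2 + 1, so 84^279 ≡ 368·134·196·14·84 ≡ 184 (mod 503)
84·184 = 15456 ≡ 366 (mod 503)
366 ≡ 366 (mod 503), so the signature is genuine.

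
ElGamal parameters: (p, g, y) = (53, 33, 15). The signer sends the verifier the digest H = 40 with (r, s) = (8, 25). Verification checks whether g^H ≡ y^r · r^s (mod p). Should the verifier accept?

Left side g^H mod p:
Squares mod 53: 33^1≡33, 33^2≡29, 33^4≡46, 33^8≡49, 33^16≡16, 33^32≡44
40 = 32 + 8, so 33^40 ≡ 44·49 ≡ 36 (mod 53)
Right side y^r · r^s mod p:
Squares mod 53: 15^1≡15, 15^2≡13, 15^4≡10, 15^8≡47
15^8 ≡ 47 (mod 53)
Squares mod 53: 8^1≡8, 8^2≡11, 8^4≡15, 8^8≡13, 8^16≡10
25 = 16 + 8 + 1, so 8^25 ≡ 10·13·8 ≡ 33 (mod 53)
47·33 = 1551 ≡ 14 (mod 53)
36 ≠ 14, so verification fails.

reject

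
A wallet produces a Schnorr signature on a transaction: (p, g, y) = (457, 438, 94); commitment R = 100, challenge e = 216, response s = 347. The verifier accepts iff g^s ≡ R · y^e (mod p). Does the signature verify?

g^s mod p:
438^2 = 191844 ≡ 361
438^4 ≡ 361^2 = 130321 ≡ 76
438^8 ≡ 76^2 = 5776 ≡ 292
438^16 ≡ 292^2 = 85264 ≡ 262
438^32 ≡ 262^2 = 68644 ≡ 94
438^64 ≡ 94^2 = 8836 ≡ 153
438^128 ≡ 153^2 = 23409 ≡ 102
438^256 ≡ 102^2 = 10404 ≡ 350
347 = 256 + 64 + 16 + 8 + 2 + 1, so 438^347 ≡ 350·153·262·292·361·438 ≡ 384 (mod 457)
R · y^e mod p:
94^2 = 8836 ≡ 153
94^4 ≡ 153^2 = 23409 ≡ 102
94^8 ≡ 102^2 = 10404 ≡ 350
94^16 ≡ 350^2 = 122500 ≡ 24
94^32 ≡ 24^2 = 576 ≡ 119
94^64 ≡ 119^2 = 14161 ≡ 451
94^128 ≡ 451^2 = 203401 ≡ 36
216 = 128 + 64 + 16 + 8, so 94^216 ≡ 36·451·24·350 ≡ 347 (mod 457)
100·347 = 34700 ≡ 425 (mod 457)
384 ≠ 425; the check fails.

does not verify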